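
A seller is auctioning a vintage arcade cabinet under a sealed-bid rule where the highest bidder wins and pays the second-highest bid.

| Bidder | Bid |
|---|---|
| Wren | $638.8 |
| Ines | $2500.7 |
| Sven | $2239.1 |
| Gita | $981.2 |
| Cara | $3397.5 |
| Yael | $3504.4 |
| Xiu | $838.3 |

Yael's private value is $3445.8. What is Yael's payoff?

$48.3

Highest bid: Yael at $3504.4, so Yael wins.
Second-highest bid: Cara at $3397.5 — that is the price the winner pays.
Yael's payoff = value − price = $3445.8 − $3397.5 = $48.3.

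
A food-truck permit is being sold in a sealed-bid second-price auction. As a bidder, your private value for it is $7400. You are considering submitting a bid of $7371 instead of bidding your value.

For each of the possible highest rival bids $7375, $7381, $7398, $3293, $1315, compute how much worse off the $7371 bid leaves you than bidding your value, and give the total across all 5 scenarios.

The deviation costs you only when the competing bid falls strictly between $7371 and $7400; elsewhere both bids give the same outcome.
$7375: truthful payoff $25, deviation payoff $0 → loss $25.
$7381: truthful payoff $19, deviation payoff $0 → loss $19.
$7398: truthful payoff $2, deviation payoff $0 → loss $2.
$3293: outcomes coincide → loss $0.
$1315: outcomes coincide → loss $0.
Total loss = $25 + $19 + $2 = $46.

$46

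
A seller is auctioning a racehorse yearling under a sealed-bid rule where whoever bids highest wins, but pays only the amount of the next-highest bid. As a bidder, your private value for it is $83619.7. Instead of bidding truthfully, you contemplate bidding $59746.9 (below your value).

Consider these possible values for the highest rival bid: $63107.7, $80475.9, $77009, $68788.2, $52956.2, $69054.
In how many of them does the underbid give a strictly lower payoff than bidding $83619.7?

5

The deviation hurts exactly when the highest competing bid lies strictly between $59746.9 and $83619.7 — underbidding then forfeits a profitable win.
$63107.7: inside the interval → strictly worse (loss $20512).
$80475.9: inside the interval → strictly worse (loss $3143.8).
$77009: inside the interval → strictly worse (loss $6610.7).
$68788.2: inside the interval → strictly worse (loss $14831.5).
$52956.2: below both → same outcome either way.
$69054: inside the interval → strictly worse (loss $14565.7).
Count: 5.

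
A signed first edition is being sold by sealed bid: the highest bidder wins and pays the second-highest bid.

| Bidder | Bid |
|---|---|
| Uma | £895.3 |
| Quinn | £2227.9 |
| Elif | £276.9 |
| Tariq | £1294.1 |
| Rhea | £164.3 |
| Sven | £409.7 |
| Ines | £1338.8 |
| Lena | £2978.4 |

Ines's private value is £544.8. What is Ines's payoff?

£0

Highest bid: Lena at £2978.4, so Lena wins.
Second-highest bid: Quinn at £2227.9 — that is the price the winner pays.
Ines did not win, so Ines pays nothing and receives nothing: payoff £0.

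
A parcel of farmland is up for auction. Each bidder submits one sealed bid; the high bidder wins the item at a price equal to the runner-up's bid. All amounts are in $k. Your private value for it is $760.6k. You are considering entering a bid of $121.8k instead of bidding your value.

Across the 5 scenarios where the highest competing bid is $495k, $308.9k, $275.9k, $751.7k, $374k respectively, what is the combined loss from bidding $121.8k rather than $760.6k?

$1597.5k

The deviation costs you only when the competing bid falls strictly between $121.8k and $760.6k; elsewhere both bids give the same outcome.
$495k: truthful payoff $265.6k, deviation payoff $0k → loss $265.6k.
$308.9k: truthful payoff $451.7k, deviation payoff $0k → loss $451.7k.
$275.9k: truthful payoff $484.7k, deviation payoff $0k → loss $484.7k.
$751.7k: truthful payoff $8.9k, deviation payoff $0k → loss $8.9k.
$374k: truthful payoff $386.6k, deviation payoff $0k → loss $386.6k.
Total loss = $265.6k + $451.7k + $484.7k + $8.9k + $386.6k = $1597.5k.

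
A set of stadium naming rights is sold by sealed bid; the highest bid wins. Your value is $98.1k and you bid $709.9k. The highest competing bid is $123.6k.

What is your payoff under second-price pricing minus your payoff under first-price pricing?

$586.3k

You have the highest bid, so you win under either rule.
Second-price: pay $123.6k → payoff −$25.5k.
First-price: pay your own bid $709.9k → payoff −$611.8k.
Difference = −$25.5k − (−$611.8k) = $586.3k.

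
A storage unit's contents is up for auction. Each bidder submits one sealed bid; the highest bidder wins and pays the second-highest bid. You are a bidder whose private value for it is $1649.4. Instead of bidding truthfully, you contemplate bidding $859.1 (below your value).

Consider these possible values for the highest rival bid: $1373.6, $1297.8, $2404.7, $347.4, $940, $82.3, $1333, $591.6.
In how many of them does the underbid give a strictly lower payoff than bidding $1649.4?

4

The deviation hurts exactly when the highest competing bid lies strictly between $859.1 and $1649.4 — underbidding then forfeits a profitable win.
$1373.6: inside the interval → strictly worse (loss $275.8).
$1297.8: inside the interval → strictly worse (loss $351.6).
$2404.7: above both → same outcome either way.
$347.4: below both → same outcome either way.
$940: inside the interval → strictly worse (loss $709.4).
$82.3: below both → same outcome either way.
$1333: inside the interval → strictly worse (loss $316.4).
$591.6: below both → same outcome either way.
Count: 4.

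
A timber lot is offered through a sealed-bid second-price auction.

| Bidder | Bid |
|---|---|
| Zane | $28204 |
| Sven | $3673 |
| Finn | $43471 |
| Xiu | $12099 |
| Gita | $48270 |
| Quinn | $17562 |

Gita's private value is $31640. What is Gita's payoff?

−$11831

Highest bid: Gita at $48270, so Gita wins.
Second-highest bid: Finn at $43471 — that is the price the winner pays.
Gita's payoff = value − price = $31640 − $43471 = −$11831.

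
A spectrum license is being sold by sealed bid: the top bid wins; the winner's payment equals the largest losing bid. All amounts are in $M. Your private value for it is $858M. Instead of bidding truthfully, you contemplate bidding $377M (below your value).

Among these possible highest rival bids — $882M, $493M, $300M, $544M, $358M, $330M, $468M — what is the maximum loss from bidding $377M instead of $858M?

$390M

$882M: same outcome either way → loss $0M.
$493M: truthful gives $365M, deviation gives $0M → loss $365M.
$300M: same outcome either way → loss $0M.
$544M: truthful gives $314M, deviation gives $0M → loss $314M.
$358M: same outcome either way → loss $0M.
$330M: same outcome either way → loss $0M.
$468M: truthful gives $390M, deviation gives $0M → loss $390M.
Maximum loss: $390M.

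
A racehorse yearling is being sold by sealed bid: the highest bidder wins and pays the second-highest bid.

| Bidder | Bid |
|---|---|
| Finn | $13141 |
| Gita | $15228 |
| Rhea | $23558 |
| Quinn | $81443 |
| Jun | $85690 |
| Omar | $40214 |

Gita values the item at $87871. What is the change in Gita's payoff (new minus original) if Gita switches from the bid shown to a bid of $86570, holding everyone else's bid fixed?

$2181

The highest bid among the other bidders is $85690; Gita's bid doesn't change that.
Original bid $15228: Gita is not highest (top rival bid is $85690); payoff $0.
Alternative bid $86570: Gita is highest, pays the top rival bid $85690; payoff $87871 − $85690 = $2181.
Change in payoff = $2181 − ($0) = $2181.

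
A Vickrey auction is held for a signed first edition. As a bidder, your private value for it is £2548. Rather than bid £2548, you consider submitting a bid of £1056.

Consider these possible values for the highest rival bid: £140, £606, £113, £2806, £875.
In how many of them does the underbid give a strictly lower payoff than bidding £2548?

The deviation hurts exactly when the highest competing bid lies strictly between £1056 and £2548 — underbidding then forfeits a profitable win.
£140: below both → same outcome either way.
£606: below both → same outcome either way.
£113: below both → same outcome either way.
£2806: above both → same outcome either way.
£875: below both → same outcome either way.
Count: 0.

0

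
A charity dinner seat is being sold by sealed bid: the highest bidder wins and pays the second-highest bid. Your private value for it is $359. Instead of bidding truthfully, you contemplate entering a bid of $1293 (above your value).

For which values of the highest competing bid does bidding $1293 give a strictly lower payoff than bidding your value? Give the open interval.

($359, $1293)

If the competing bid is below $359, both bids win at the same price — no difference.
If it is above $1293, both bids lose — no difference.
If it lies strictly between $359 and $1293, bidding your value loses (payoff 0) while bidding $1293 wins at a price above your value (payoff negative).
So the deviation strictly hurts on the open interval ($359, $1293).
In a second-price auction your bid sets only whether you win, not what you pay, so bidding your true value is weakly dominant.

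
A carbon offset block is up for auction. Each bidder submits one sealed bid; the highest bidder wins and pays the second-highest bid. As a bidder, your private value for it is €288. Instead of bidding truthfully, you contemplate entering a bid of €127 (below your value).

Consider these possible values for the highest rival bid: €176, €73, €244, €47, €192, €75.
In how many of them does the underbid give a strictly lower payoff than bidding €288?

The deviation hurts exactly when the highest competing bid lies strictly between €127 and €288 — underbidding then forfeits a profitable win.
€176: inside the interval → strictly worse (loss €112).
€73: below both → same outcome either way.
€244: inside the interval → strictly worse (loss €44).
€47: below both → same outcome either way.
€192: inside the interval → strictly worse (loss €96).
€75: below both → same outcome either way.
Count: 3.

3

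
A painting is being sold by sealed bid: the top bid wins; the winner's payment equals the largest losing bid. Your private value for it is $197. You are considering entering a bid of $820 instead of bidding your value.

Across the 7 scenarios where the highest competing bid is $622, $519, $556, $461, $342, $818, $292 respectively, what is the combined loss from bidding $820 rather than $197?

$2231

The deviation costs you only when the competing bid falls strictly between $197 and $820; elsewhere both bids give the same outcome.
$622: truthful payoff $0, deviation payoff −$425 → loss $425.
$519: truthful payoff $0, deviation payoff −$322 → loss $322.
$556: truthful payoff $0, deviation payoff −$359 → loss $359.
$461: truthful payoff $0, deviation payoff −$264 → loss $264.
$342: truthful payoff $0, deviation payoff −$145 → loss $145.
$818: truthful payoff $0, deviation payoff −$621 → loss $621.
$292: truthful payoff $0, deviation payoff −$95 → loss $95.
Total loss = $425 + $322 + $359 + $264 + $145 + $621 + $95 = $2231.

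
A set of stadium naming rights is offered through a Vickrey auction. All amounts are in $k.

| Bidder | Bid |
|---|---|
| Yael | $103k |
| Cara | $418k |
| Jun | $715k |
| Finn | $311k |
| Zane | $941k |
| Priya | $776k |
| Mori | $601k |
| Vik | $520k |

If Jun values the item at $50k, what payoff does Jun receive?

$0k

Highest bid: Zane at $941k, so Zane wins.
Second-highest bid: Priya at $776k — that is the price the winner pays.
Jun did not win, so Jun pays nothing and receives nothing: payoff $0k.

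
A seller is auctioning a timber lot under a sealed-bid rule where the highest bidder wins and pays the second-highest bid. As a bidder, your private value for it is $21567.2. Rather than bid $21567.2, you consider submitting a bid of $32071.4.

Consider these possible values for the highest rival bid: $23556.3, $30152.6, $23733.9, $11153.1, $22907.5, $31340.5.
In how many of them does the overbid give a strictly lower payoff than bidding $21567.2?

The deviation hurts exactly when the highest competing bid lies strictly between $21567.2 and $32071.4 — overbidding then wins at a price above your value.
$23556.3: inside the interval → strictly worse (loss $1989.1).
$30152.6: inside the interval → strictly worse (loss $8585.4).
$23733.9: inside the interval → strictly worse (loss $2166.7).
$11153.1: below both → same outcome either way.
$22907.5: inside the interval → strictly worse (loss $1340.3).
$31340.5: inside the interval → strictly worse (loss $9773.3).
Count: 5.

5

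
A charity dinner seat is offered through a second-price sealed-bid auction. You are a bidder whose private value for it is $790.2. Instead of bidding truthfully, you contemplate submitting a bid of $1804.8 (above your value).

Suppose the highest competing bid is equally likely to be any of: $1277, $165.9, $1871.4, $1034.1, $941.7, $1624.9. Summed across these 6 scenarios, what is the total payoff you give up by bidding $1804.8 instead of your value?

$1716.9

The deviation costs you only when the competing bid falls strictly between $790.2 and $1804.8; elsewhere both bids give the same outcome.
$1277: truthful payoff $0, deviation payoff −$486.8 → loss $486.8.
$165.9: outcomes coincide → loss $0.
$1871.4: outcomes coincide → loss $0.
$1034.1: truthful payoff $0, deviation payoff −$243.9 → loss $243.9.
$941.7: truthful payoff $0, deviation payoff −$151.5 → loss $151.5.
$1624.9: truthful payoff $0, deviation payoff −$834.7 → loss $834.7.
Total loss = $486.8 + $243.9 + $151.5 + $834.7 = $1716.9.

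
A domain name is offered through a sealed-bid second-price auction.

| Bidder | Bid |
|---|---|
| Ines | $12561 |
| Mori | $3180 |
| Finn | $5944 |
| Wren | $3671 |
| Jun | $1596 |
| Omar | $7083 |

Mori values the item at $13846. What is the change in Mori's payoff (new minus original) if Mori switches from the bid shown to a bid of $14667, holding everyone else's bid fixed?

The highest bid among the other bidders is $12561; Mori's bid doesn't change that.
Original bid $3180: Mori is not highest (top rival bid is $12561); payoff $0.
Alternative bid $14667: Mori is highest, pays the top rival bid $12561; payoff $13846 − $12561 = $1285.
Change in payoff = $1285 − ($0) = $1285.

$1285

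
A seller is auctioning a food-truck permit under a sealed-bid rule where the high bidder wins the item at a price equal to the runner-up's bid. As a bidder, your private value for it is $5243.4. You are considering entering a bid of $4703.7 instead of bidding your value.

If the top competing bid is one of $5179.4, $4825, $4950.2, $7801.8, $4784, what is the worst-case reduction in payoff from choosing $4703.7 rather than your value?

$5179.4: truthful gives $64, deviation gives $0 → loss $64.
$4825: truthful gives $418.4, deviation gives $0 → loss $418.4.
$4950.2: truthful gives $293.2, deviation gives $0 → loss $293.2.
$7801.8: same outcome either way → loss $0.
$4784: truthful gives $459.4, deviation gives $0 → loss $459.4.
Maximum loss: $459.4.

$459.4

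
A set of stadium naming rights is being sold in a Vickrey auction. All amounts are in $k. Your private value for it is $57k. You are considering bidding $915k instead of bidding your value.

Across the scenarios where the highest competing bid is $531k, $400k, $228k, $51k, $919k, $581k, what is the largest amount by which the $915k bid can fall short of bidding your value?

$524k

$531k: truthful gives $0k, deviation gives −$474k → loss $474k.
$400k: truthful gives $0k, deviation gives −$343k → loss $343k.
$228k: truthful gives $0k, deviation gives −$171k → loss $171k.
$51k: same outcome either way → loss $0k.
$919k: same outcome either way → loss $0k.
$581k: truthful gives $0k, deviation gives −$524k → loss $524k.
Maximum loss: $524k.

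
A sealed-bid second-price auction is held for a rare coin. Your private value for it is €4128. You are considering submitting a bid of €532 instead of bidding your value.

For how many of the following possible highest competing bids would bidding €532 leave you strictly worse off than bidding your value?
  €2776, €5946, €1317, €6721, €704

3

The deviation hurts exactly when the highest competing bid lies strictly between €532 and €4128 — underbidding then forfeits a profitable win.
€2776: inside the interval → strictly worse (loss €1352).
€5946: above both → same outcome either way.
€1317: inside the interval → strictly worse (loss €2811).
€6721: above both → same outcome either way.
€704: inside the interval → strictly worse (loss €3424).
Count: 3.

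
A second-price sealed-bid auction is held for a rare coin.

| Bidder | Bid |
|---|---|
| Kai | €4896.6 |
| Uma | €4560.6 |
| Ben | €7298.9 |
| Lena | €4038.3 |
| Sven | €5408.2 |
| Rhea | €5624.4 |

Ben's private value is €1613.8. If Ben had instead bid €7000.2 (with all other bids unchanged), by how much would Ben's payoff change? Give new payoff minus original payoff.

€0

The highest bid among the other bidders is €5624.4; Ben's bid doesn't change that.
Original bid €7298.9: Ben is highest, pays the top rival bid €5624.4; payoff €1613.8 − €5624.4 = −€4010.6.
Alternative bid €7000.2: Ben is highest, pays the top rival bid €5624.4; payoff €1613.8 − €5624.4 = −€4010.6.
Change in payoff = −€4010.6 − (−€4010.6) = €0.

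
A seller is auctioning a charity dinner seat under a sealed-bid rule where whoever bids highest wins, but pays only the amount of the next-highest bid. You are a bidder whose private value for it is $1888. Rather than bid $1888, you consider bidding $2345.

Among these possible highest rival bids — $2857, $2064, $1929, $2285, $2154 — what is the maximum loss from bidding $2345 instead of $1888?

$397

$2857: same outcome either way → loss $0.
$2064: truthful gives $0, deviation gives −$176 → loss $176.
$1929: truthful gives $0, deviation gives −$41 → loss $41.
$2285: truthful gives $0, deviation gives −$397 → loss $397.
$2154: truthful gives $0, deviation gives −$266 → loss $266.
Maximum loss: $397.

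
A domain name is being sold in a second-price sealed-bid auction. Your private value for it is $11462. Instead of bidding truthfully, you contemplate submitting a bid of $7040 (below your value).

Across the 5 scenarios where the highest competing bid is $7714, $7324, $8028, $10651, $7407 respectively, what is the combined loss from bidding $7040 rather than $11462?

$16186

The deviation costs you only when the competing bid falls strictly between $7040 and $11462; elsewhere both bids give the same outcome.
$7714: truthful payoff $3748, deviation payoff $0 → loss $3748.
$7324: truthful payoff $4138, deviation payoff $0 → loss $4138.
$8028: truthful payoff $3434, deviation payoff $0 → loss $3434.
$10651: truthful payoff $811, deviation payoff $0 → loss $811.
$7407: truthful payoff $4055, deviation payoff $0 → loss $4055.
Total loss = $3748 + $4138 + $3434 + $811 + $4055 = $16186.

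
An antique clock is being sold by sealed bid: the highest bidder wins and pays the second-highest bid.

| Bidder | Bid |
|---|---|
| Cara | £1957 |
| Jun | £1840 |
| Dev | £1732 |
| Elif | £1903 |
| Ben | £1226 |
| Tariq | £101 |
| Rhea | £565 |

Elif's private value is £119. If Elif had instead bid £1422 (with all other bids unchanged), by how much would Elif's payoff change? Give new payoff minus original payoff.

£0

The highest bid among the other bidders is £1957; Elif's bid doesn't change that.
Original bid £1903: Elif is not highest (top rival bid is £1957); payoff £0.
Alternative bid £1422: Elif is not highest (top rival bid is £1957); payoff £0.
Change in payoff = £0 − (£0) = £0.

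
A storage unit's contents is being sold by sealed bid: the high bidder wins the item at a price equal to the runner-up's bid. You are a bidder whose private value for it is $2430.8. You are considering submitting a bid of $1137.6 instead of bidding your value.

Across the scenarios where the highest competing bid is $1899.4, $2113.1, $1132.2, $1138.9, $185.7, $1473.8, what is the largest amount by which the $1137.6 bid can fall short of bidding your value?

$1899.4: truthful gives $531.4, deviation gives $0 → loss $531.4.
$2113.1: truthful gives $317.7, deviation gives $0 → loss $317.7.
$1132.2: same outcome either way → loss $0.
$1138.9: truthful gives $1291.9, deviation gives $0 → loss $1291.9.
$185.7: same outcome either way → loss $0.
$1473.8: truthful gives $957, deviation gives $0 → loss $957.
Maximum loss: $1291.9.

$1291.9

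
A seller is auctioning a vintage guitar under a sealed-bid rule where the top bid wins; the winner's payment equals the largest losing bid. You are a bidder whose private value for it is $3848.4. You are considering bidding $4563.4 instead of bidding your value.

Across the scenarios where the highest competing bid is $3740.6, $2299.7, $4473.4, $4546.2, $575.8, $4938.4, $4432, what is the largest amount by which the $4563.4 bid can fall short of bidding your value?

$697.8

$3740.6: same outcome either way → loss $0.
$2299.7: same outcome either way → loss $0.
$4473.4: truthful gives $0, deviation gives −$625 → loss $625.
$4546.2: truthful gives $0, deviation gives −$697.8 → loss $697.8.
$575.8: same outcome either way → loss $0.
$4938.4: same outcome either way → loss $0.
$4432: truthful gives $0, deviation gives −$583.6 → loss $583.6.
Maximum loss: $697.8.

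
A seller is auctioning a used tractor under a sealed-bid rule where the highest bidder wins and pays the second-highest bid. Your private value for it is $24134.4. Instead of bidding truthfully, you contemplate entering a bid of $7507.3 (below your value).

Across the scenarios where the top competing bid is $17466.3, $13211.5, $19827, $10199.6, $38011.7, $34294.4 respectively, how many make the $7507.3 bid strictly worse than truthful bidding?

4

The deviation hurts exactly when the highest competing bid lies strictly between $7507.3 and $24134.4 — underbidding then forfeits a profitable win.
$17466.3: inside the interval → strictly worse (loss $6668.1).
$13211.5: inside the interval → strictly worse (loss $10922.9).
$19827: inside the interval → strictly worse (loss $4307.4).
$10199.6: inside the interval → strictly worse (loss $13934.8).
$38011.7: above both → same outcome either way.
$34294.4: above both → same outcome either way.
Count: 4.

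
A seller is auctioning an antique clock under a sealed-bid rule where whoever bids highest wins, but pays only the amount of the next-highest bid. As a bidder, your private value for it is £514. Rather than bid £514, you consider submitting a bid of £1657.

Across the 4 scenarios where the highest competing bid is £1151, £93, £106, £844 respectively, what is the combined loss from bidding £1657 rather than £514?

£967

The deviation costs you only when the competing bid falls strictly between £514 and £1657; elsewhere both bids give the same outcome.
£1151: truthful payoff £0, deviation payoff −£637 → loss £637.
£93: outcomes coincide → loss £0.
£106: outcomes coincide → loss £0.
£844: truthful payoff £0, deviation payoff −£330 → loss £330.
Total loss = £637 + £330 = £967.
Truthful bidding weakly dominates here: raising your bid can only win items priced above your value, and lowering it can only forfeit items priced below.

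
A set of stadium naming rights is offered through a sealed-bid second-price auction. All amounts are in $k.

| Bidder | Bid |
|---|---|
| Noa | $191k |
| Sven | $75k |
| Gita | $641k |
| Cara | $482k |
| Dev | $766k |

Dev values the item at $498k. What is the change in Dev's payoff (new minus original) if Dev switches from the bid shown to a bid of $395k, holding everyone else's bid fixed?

The highest bid among the other bidders is $641k; Dev's bid doesn't change that.
Original bid $766k: Dev is highest, pays the top rival bid $641k; payoff $498k − $641k = −$143k.
Alternative bid $395k: Dev is not highest (top rival bid is $641k); payoff $0k.
Change in payoff = $0k − (−$143k) = $143k.

$143k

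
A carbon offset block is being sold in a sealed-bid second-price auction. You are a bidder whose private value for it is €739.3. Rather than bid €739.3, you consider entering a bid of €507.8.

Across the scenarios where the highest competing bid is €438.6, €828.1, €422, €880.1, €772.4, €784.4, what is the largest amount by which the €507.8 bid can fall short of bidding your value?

€0

€438.6: same outcome either way → loss €0.
€828.1: same outcome either way → loss €0.
€422: same outcome either way → loss €0.
€880.1: same outcome either way → loss €0.
€772.4: same outcome either way → loss €0.
€784.4: same outcome either way → loss €0.
Maximum loss: €0.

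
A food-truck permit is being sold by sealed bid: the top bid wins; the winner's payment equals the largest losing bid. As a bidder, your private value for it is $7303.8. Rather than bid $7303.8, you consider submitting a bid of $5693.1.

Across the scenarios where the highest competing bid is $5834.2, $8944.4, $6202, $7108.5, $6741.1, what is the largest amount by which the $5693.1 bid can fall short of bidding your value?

$1469.6

$5834.2: truthful gives $1469.6, deviation gives $0 → loss $1469.6.
$8944.4: same outcome either way → loss $0.
$6202: truthful gives $1101.8, deviation gives $0 → loss $1101.8.
$7108.5: truthful gives $195.3, deviation gives $0 → loss $195.3.
$6741.1: truthful gives $562.7, deviation gives $0 → loss $562.7.
Maximum loss: $1469.6.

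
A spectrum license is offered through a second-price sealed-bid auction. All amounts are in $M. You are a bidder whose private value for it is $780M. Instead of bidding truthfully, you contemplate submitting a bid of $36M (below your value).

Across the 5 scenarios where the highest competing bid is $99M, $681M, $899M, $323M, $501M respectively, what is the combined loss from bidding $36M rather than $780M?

$1516M

The deviation costs you only when the competing bid falls strictly between $36M and $780M; elsewhere both bids give the same outcome.
$99M: truthful payoff $681M, deviation payoff $0M → loss $681M.
$681M: truthful payoff $99M, deviation payoff $0M → loss $99M.
$899M: outcomes coincide → loss $0M.
$323M: truthful payoff $457M, deviation payoff $0M → loss $457M.
$501M: truthful payoff $279M, deviation payoff $0M → loss $279M.
Total loss = $681M + $99M + $457M + $279M = $1516M.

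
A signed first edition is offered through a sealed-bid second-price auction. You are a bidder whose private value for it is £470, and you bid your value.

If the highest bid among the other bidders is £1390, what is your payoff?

£0

Your bid £470 is below the highest competing bid £1390, so you lose.
A losing bidder pays nothing and receives nothing: payoff = £0.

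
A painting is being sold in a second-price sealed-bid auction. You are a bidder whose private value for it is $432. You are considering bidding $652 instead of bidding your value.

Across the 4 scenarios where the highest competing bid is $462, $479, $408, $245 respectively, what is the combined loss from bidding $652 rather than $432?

$77

The deviation costs you only when the competing bid falls strictly between $432 and $652; elsewhere both bids give the same outcome.
$462: truthful payoff $0, deviation payoff −$30 → loss $30.
$479: truthful payoff $0, deviation payoff −$47 → loss $47.
$408: outcomes coincide → loss $0.
$245: outcomes coincide → loss $0.
Total loss = $30 + $47 = $77.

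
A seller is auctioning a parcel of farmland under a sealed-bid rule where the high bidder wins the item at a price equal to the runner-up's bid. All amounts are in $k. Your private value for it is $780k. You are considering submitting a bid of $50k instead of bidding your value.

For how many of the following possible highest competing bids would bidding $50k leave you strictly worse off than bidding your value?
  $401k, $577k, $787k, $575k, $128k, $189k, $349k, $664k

7

The deviation hurts exactly when the highest competing bid lies strictly between $50k and $780k — underbidding then forfeits a profitable win.
$401k: inside the interval → strictly worse (loss $379k).
$577k: inside the interval → strictly worse (loss $203k).
$787k: above both → same outcome either way.
$575k: inside the interval → strictly worse (loss $205k).
$128k: inside the interval → strictly worse (loss $652k).
$189k: inside the interval → strictly worse (loss $591k).
$349k: inside the interval → strictly worse (loss $431k).
$664k: inside the interval → strictly worse (loss $116k).
Count: 7.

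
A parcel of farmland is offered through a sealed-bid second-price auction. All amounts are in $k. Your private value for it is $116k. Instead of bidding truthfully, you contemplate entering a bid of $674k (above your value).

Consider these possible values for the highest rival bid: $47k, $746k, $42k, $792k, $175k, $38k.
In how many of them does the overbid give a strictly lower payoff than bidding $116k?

1

The deviation hurts exactly when the highest competing bid lies strictly between $116k and $674k — overbidding then wins at a price above your value.
$47k: below both → same outcome either way.
$746k: above both → same outcome either way.
$42k: below both → same outcome either way.
$792k: above both → same outcome either way.
$175k: inside the interval → strictly worse (loss $59k).
$38k: below both → same outcome either way.
Count: 1.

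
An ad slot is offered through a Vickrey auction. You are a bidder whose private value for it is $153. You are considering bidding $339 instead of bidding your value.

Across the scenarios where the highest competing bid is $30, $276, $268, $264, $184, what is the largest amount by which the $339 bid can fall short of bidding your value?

$123

$30: same outcome either way → loss $0.
$276: truthful gives $0, deviation gives −$123 → loss $123.
$268: truthful gives $0, deviation gives −$115 → loss $115.
$264: truthful gives $0, deviation gives −$111 → loss $111.
$184: truthful gives $0, deviation gives −$31 → loss $31.
Maximum loss: $123.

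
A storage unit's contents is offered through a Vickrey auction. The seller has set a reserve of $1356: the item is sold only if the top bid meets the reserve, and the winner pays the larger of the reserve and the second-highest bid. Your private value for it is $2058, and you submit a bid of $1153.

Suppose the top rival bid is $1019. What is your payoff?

Your bid $1153 is the highest bid but falls below the reserve $1356, so the item goes unsold. Payoff $0.

$0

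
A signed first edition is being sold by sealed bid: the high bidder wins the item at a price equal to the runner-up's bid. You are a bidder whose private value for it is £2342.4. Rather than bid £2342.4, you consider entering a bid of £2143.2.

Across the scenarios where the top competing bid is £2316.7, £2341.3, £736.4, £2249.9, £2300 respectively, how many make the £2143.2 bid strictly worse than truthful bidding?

The deviation hurts exactly when the highest competing bid lies strictly between £2143.2 and £2342.4 — underbidding then forfeits a profitable win.
£2316.7: inside the interval → strictly worse (loss £25.7).
£2341.3: inside the interval → strictly worse (loss £1.1).
£736.4: below both → same outcome either way.
£2249.9: inside the interval → strictly worse (loss £92.5).
£2300: inside the interval → strictly worse (loss £42.4).
Count: 4.

4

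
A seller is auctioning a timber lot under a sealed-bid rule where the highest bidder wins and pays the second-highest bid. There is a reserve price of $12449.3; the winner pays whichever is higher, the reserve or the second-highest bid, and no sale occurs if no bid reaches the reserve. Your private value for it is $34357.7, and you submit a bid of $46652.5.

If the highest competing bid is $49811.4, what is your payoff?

Your bid $46652.5 is below the highest competing bid $49811.4, so you lose. Payoff $0.

$0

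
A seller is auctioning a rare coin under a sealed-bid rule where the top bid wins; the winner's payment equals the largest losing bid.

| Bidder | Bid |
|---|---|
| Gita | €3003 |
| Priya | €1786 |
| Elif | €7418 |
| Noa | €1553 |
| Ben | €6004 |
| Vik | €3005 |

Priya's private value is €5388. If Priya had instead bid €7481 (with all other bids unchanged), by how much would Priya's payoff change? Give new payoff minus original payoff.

The highest bid among the other bidders is €7418; Priya's bid doesn't change that.
Original bid €1786: Priya is not highest (top rival bid is €7418); payoff €0.
Alternative bid €7481: Priya is highest, pays the top rival bid €7418; payoff €5388 − €7418 = −€2030.
Change in payoff = −€2030 − (€0) = −€2030.

−€2030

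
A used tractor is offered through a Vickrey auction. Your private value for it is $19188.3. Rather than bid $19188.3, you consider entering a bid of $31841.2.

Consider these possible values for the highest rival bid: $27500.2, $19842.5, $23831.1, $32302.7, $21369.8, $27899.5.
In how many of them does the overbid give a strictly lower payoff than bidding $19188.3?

The deviation hurts exactly when the highest competing bid lies strictly between $19188.3 and $31841.2 — overbidding then wins at a price above your value.
$27500.2: inside the interval → strictly worse (loss $8311.9).
$19842.5: inside the interval → strictly worse (loss $654.2).
$23831.1: inside the interval → strictly worse (loss $4642.8).
$32302.7: above both → same outcome either way.
$21369.8: inside the interval → strictly worse (loss $2181.5).
$27899.5: inside the interval → strictly worse (loss $8711.2).
Count: 5.

5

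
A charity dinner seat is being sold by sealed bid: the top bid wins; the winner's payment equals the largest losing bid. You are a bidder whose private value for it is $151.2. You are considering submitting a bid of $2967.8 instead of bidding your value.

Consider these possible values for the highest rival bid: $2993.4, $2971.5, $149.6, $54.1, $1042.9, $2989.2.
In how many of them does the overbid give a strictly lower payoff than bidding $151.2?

The deviation hurts exactly when the highest competing bid lies strictly between $151.2 and $2967.8 — overbidding then wins at a price above your value.
$2993.4: above both → same outcome either way.
$2971.5: above both → same outcome either way.
$149.6: below both → same outcome either way.
$54.1: below both → same outcome either way.
$1042.9: inside the interval → strictly worse (loss $891.7).
$2989.2: above both → same outcome either way.
Count: 1.

1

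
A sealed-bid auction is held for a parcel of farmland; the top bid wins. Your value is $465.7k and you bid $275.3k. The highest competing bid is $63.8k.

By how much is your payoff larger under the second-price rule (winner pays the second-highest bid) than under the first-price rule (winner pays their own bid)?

$211.5k

You have the highest bid, so you win under either rule.
Second-price: pay $63.8k → payoff $401.9k.
First-price: pay your own bid $275.3k → payoff $190.4k.
Difference = $401.9k − ($190.4k) = $211.5k.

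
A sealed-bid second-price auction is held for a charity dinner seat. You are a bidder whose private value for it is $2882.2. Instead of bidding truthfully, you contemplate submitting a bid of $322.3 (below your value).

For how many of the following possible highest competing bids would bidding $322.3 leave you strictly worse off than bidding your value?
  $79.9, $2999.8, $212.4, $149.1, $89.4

0

The deviation hurts exactly when the highest competing bid lies strictly between $322.3 and $2882.2 — underbidding then forfeits a profitable win.
$79.9: below both → same outcome either way.
$2999.8: above both → same outcome either way.
$212.4: below both → same outcome either way.
$149.1: below both → same outcome either way.
$89.4: below both → same outcome either way.
Count: 0.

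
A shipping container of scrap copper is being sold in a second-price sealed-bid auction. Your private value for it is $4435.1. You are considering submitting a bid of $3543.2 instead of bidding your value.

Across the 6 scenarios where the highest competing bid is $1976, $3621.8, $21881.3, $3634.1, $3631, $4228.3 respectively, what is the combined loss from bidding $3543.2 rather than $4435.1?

The deviation costs you only when the competing bid falls strictly between $3543.2 and $4435.1; elsewhere both bids give the same outcome.
$1976: outcomes coincide → loss $0.
$3621.8: truthful payoff $813.3, deviation payoff $0 → loss $813.3.
$21881.3: outcomes coincide → loss $0.
$3634.1: truthful payoff $801, deviation payoff $0 → loss $801.
$3631: truthful payoff $804.1, deviation payoff $0 → loss $804.1.
$4228.3: truthful payoff $206.8, deviation payoff $0 → loss $206.8.
Total loss = $813.3 + $801 + $804.1 + $206.8 = $2625.2.

$2625.2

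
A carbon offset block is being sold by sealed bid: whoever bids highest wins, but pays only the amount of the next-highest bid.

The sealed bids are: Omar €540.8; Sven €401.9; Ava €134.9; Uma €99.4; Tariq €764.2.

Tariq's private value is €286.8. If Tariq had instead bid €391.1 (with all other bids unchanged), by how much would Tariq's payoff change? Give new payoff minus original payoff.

€254

The highest bid among the other bidders is €540.8; Tariq's bid doesn't change that.
Original bid €764.2: Tariq is highest, pays the top rival bid €540.8; payoff €286.8 − €540.8 = −€254.
Alternative bid €391.1: Tariq is not highest (top rival bid is €540.8); payoff €0.
Change in payoff = €0 − (−€254) = €254.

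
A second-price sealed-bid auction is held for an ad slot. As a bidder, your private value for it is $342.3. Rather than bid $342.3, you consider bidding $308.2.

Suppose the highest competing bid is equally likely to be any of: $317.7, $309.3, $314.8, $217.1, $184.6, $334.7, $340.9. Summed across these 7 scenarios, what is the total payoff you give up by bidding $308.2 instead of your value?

The deviation costs you only when the competing bid falls strictly between $308.2 and $342.3; elsewhere both bids give the same outcome.
$317.7: truthful payoff $24.6, deviation payoff $0 → loss $24.6.
$309.3: truthful payoff $33, deviation payoff $0 → loss $33.
$314.8: truthful payoff $27.5, deviation payoff $0 → loss $27.5.
$217.1: outcomes coincide → loss $0.
$184.6: outcomes coincide → loss $0.
$334.7: truthful payoff $7.6, deviation payoff $0 → loss $7.6.
$340.9: truthful payoff $1.4, deviation payoff $0 → loss $1.4.
Total loss = $24.6 + $33 + $27.5 + $7.6 + $1.4 = $94.1.

$94.1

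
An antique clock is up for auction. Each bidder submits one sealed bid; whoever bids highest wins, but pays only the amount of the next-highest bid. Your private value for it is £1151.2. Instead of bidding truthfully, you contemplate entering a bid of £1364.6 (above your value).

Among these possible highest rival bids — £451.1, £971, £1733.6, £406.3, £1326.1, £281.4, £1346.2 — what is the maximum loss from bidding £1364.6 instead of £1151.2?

£451.1: same outcome either way → loss £0.
£971: same outcome either way → loss £0.
£1733.6: same outcome either way → loss £0.
£406.3: same outcome either way → loss £0.
£1326.1: truthful gives £0, deviation gives −£174.9 → loss £174.9.
£281.4: same outcome either way → loss £0.
£1346.2: truthful gives £0, deviation gives −£195 → loss £195.
Maximum loss: £195.

£195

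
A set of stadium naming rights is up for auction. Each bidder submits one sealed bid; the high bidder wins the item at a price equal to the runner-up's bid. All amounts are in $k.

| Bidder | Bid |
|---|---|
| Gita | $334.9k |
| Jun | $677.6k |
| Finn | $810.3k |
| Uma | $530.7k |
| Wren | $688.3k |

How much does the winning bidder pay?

$688.3k

Highest bid: Finn at $810.3k, so Finn wins.
Second-highest bid: Wren at $688.3k — that is the price the winner pays.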